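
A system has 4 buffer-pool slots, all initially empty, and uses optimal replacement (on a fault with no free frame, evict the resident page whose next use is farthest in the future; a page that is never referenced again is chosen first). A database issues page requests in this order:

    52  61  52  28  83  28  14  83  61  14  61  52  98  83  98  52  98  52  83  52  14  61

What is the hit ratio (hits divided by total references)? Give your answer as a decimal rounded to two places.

52 -> fault, frames [52]
61 -> fault, frames [52, 61]
52 -> hit
28 -> fault, frames [52, 61, 28]
83 -> fault, frames [52, 61, 28, 83]
28 -> hit
14 -> fault, evict 28, frames [52, 61, 83, 14]
83 -> hit
61 -> hit
14 -> hit
61 -> hit
52 -> hit
98 -> fault, evict 61, frames [52, 83, 14, 98]
83 -> hit
98 -> hit
52 -> hit
98 -> hit
52 -> hit
83 -> hit
52 -> hit
14 -> hit
61 -> fault, evict 98, frames [52, 83, 14, 61]
Hits: 15 of 22 references → 15/22 = 0.6818.

0.68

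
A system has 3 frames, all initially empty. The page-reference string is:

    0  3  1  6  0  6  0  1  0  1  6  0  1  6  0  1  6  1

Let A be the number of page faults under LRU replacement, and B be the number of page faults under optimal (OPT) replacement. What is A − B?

1

Under LRU: F F F F F . . . . . . . . . . . . . → 5 faults.
Under OPT: F F F F . . . . . . . . . . . . . . → 4 faults.
A − B = 5 − 4 = 1.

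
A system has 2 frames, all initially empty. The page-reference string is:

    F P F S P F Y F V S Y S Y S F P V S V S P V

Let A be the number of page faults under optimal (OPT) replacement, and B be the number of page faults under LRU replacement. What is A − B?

Under OPT: F F . F . F F . F F . . . . F F F . . . F . → 11 faults.
Under LRU: F F . F F F F . F F F . . . F F F F . . F F → 15 faults.
A − B = 11 − 15 = -4.

-4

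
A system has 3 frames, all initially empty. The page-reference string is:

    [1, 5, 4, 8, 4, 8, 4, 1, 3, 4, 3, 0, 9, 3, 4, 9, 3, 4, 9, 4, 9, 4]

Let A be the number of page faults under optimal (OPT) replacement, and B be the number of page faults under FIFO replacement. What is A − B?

Under OPT: F F F F . . . . F . . F F . . . . . . . . . → 7 faults.
Under FIFO: F F F F . . . F F F . F F F F . . . . . . . → 11 faults.
A − B = 7 − 11 = -4.

-4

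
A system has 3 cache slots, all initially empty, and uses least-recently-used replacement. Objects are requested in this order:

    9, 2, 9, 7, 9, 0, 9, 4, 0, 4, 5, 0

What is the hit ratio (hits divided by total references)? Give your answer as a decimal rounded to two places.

9 -> miss, frames (9)
2 -> miss, frames (9 2)
9 -> hit
7 -> miss, frames (2 9 7)
9 -> hit
0 -> miss, evict 2, frames (7 9 0)
9 -> hit
4 -> miss, evict 7, frames (0 9 4)
0 -> hit
4 -> hit
5 -> miss, evict 9, frames (0 4 5)
0 -> hit
Hits: 6 of 12 references → 6/12 = 0.5000.

0.50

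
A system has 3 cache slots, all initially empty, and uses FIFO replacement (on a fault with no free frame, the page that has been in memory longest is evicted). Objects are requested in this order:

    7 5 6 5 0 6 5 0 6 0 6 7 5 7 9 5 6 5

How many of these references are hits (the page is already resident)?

7 → fault, frames {7}
5 → fault, frames {7,5}
6 → fault, frames {7,5,6}
5 → hit
0 → fault, evict 7, frames {5,6,0}
6 → hit
5 → hit
0 → hit
6 → hit
0 → hit
6 → hit
7 → fault, evict 5, frames {6,0,7}
5 → fault, evict 6, frames {0,7,5}
7 → hit
9 → fault, evict 0, frames {7,5,9}
5 → hit
6 → fault, evict 7, frames {5,9,6}
5 → hit
Hits: 10.

10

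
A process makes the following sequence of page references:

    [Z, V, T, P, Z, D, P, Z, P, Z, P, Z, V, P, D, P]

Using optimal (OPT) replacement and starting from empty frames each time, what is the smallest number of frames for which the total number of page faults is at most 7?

f=1: 16 faults
f=2: 8 faults
f=3: 6 faults
f=4: 5 faults
f=5: 5 faults
Smallest f with faults ≤ 7 is 3.

3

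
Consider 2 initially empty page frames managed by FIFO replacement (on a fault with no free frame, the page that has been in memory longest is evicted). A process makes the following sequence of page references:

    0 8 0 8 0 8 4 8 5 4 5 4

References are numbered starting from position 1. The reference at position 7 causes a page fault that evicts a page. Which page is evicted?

pos 1: 0: fault, frames {0}
pos 2: 8: fault, frames {0,8}
pos 3: 0: hit
pos 4: 8: hit
pos 5: 0: hit
pos 6: 8: hit
pos 7: 4: fault, evict 0, frames {8,4}
At position 7, page 0 is evicted.

0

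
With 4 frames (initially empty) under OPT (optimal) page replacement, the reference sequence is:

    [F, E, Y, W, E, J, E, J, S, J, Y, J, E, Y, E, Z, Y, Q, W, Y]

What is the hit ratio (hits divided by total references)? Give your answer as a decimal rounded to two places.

F → fault, frames [F]
E → fault, frames [F, E]
Y → fault, frames [F, E, Y]
W → fault, frames [F, E, Y, W]
E → hit
J → fault, evict F, frames [E, Y, W, J]
E → hit
J → hit
S → fault, evict W, frames [E, Y, J, S]
J → hit
Y → hit
J → hit
E → hit
Y → hit
E → hit
Z → fault, evict S, frames [E, Y, J, Z]
Y → hit
Q → fault, evict Z, frames [E, Y, J, Q]
W → fault, evict Q, frames [E, Y, J, W]
Y → hit
Hits: 11 of 20 references → 11/20 = 0.5500.

0.55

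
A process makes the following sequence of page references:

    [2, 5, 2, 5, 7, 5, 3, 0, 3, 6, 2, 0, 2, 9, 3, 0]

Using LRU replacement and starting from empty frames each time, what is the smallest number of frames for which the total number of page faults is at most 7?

f=1: 16 faults
f=2: 11 faults
f=3: 11 faults
f=4: 9 faults
f=5: 8 faults
f=6: 7 faults
f=7: 7 faults
Smallest f with faults ≤ 7 is 6.

6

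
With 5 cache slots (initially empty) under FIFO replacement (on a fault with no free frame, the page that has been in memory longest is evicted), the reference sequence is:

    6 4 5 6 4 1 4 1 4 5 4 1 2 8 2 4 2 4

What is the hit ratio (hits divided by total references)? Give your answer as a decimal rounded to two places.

6: miss, frames [6]
4: miss, frames [6, 4]
5: miss, frames [6, 4, 5]
6: hit
4: hit
1: miss, frames [6, 4, 5, 1]
4: hit
1: hit
4: hit
5: hit
4: hit
1: hit
2: miss, frames [6, 4, 5, 1, 2]
8: miss, evict 6, frames [4, 5, 1, 2, 8]
2: hit
4: hit
2: hit
4: hit
Hits: 12 of 18 references → 12/18 = 0.6667.

0.67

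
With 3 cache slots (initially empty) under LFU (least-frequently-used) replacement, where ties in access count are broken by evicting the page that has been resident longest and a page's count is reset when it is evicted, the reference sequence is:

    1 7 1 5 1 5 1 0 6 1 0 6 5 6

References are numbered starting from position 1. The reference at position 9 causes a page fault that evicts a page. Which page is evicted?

0

pos 1: 1: miss, frames [1]
pos 2: 7: miss, frames [1, 7]
pos 3: 1: hit
pos 4: 5: miss, frames [1, 7, 5]
pos 5: 1: hit
pos 6: 5: hit
pos 7: 1: hit
pos 8: 0: miss, evict 7, frames [1, 5, 0]
pos 9: 6: miss, evict 0, frames [1, 5, 6]
At position 9, page 0 is evicted.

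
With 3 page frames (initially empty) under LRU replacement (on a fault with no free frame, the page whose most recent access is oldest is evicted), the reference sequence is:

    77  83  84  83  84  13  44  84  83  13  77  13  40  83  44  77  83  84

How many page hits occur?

77 -> fault, frames [77]
83 -> fault, frames [77, 83]
84 -> fault, frames [77, 83, 84]
83 -> hit
84 -> hit
13 -> fault, evict 77, frames [83, 84, 13]
44 -> fault, evict 83, frames [84, 13, 44]
84 -> hit
83 -> fault, evict 13, frames [44, 84, 83]
13 -> fault, evict 44, frames [84, 83, 13]
77 -> fault, evict 84, frames [83, 13, 77]
13 -> hit
40 -> fault, evict 83, frames [77, 13, 40]
83 -> fault, evict 77, frames [13, 40, 83]
44 -> fault, evict 13, frames [40, 83, 44]
77 -> fault, evict 40, frames [83, 44, 77]
83 -> hit
84 -> fault, evict 44, frames [77, 83, 84]
Hits: 5.

5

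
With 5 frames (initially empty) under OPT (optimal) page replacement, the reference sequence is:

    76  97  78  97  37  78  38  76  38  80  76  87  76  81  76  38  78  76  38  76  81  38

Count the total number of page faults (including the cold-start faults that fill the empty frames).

8

76: miss, frames [76]
97: miss, frames [76, 97]
78: miss, frames [76, 97, 78]
97: hit
37: miss, frames [76, 97, 78, 37]
78: hit
38: miss, frames [76, 97, 78, 37, 38]
76: hit
38: hit
80: miss, evict 37, frames [76, 97, 78, 38, 80]
76: hit
87: miss, evict 80, frames [76, 97, 78, 38, 87]
76: hit
81: miss, evict 87, frames [76, 97, 78, 38, 81]
76: hit
38: hit
78: hit
76: hit
38: hit
76: hit
81: hit
38: hit
Page faults: 8.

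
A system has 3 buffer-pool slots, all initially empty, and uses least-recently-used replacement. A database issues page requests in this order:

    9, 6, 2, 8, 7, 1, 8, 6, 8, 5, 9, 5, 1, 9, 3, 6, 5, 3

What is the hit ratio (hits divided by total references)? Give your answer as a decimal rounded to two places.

9 → miss, frames [9]
6 → miss, frames [9, 6]
2 → miss, frames [9, 6, 2]
8 → miss, evict 9, frames [6, 2, 8]
7 → miss, evict 6, frames [2, 8, 7]
1 → miss, evict 2, frames [8, 7, 1]
8 → hit
6 → miss, evict 7, frames [1, 8, 6]
8 → hit
5 → miss, evict 1, frames [6, 8, 5]
9 → miss, evict 6, frames [8, 5, 9]
5 → hit
1 → miss, evict 8, frames [9, 5, 1]
9 → hit
3 → miss, evict 5, frames [1, 9, 3]
6 → miss, evict 1, frames [9, 3, 6]
5 → miss, evict 9, frames [3, 6, 5]
3 → hit
Hits: 5 of 18 references → 5/18 = 0.2778.

0.28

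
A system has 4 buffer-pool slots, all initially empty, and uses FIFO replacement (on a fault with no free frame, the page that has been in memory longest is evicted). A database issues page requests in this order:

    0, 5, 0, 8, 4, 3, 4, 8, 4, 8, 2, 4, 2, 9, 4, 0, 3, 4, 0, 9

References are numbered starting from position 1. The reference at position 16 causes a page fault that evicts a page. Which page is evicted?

pos 1: 0: fault, frames {0}
pos 2: 5: fault, frames {0,5}
pos 3: 0: hit
pos 4: 8: fault, frames {0,5,8}
pos 5: 4: fault, frames {0,5,8,4}
pos 6: 3: fault, evict 0, frames {5,8,4,3}
pos 7: 4: hit
pos 8: 8: hit
pos 9: 4: hit
pos 10: 8: hit
pos 11: 2: fault, evict 5, frames {8,4,3,2}
pos 12: 4: hit
pos 13: 2: hit
pos 14: 9: fault, evict 8, frames {4,3,2,9}
pos 15: 4: hit
pos 16: 0: fault, evict 4, frames {3,2,9,0}
At position 16, page 4 is evicted.

4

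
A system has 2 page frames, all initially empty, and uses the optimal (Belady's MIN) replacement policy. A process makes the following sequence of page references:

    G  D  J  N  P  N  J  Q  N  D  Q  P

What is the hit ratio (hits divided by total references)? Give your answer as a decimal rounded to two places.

0.25

G -> fault, frames (G)
D -> fault, frames (G D)
J -> fault, evict G, frames (D J)
N -> fault, evict D, frames (J N)
P -> fault, evict J, frames (N P)
N -> hit
J -> fault, evict P, frames (N J)
Q -> fault, evict J, frames (N Q)
N -> hit
D -> fault, evict N, frames (Q D)
Q -> hit
P -> fault, evict D, frames (Q P)
Hits: 3 of 12 references → 3/12 = 0.2500.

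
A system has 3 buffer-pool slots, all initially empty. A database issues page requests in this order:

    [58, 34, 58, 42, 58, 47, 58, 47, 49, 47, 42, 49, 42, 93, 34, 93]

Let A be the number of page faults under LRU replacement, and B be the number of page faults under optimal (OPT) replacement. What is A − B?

1

Under LRU: F F . F . F . . F . F . . F F . → 8 faults.
Under OPT: F F . F . F . . F . . . . F F . → 7 faults.
A − B = 8 − 7 = 1.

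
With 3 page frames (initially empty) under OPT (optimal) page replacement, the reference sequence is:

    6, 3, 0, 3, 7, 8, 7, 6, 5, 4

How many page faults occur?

7

6 -> fault, frames [6]
3 -> fault, frames [6, 3]
0 -> fault, frames [6, 3, 0]
3 -> hit
7 -> fault, evict 0, frames [6, 3, 7]
8 -> fault, evict 3, frames [6, 7, 8]
7 -> hit
6 -> hit
5 -> fault, evict 8, frames [6, 7, 5]
4 -> fault, evict 5, frames [6, 7, 4]
Page faults: 7.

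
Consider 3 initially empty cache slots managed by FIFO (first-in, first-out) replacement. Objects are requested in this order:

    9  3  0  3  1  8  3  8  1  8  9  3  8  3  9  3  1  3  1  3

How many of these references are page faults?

9 -> miss, frames [9]
3 -> miss, frames [9, 3]
0 -> miss, frames [9, 3, 0]
3 -> hit
1 -> miss, evict 9, frames [3, 0, 1]
8 -> miss, evict 3, frames [0, 1, 8]
3 -> miss, evict 0, frames [1, 8, 3]
8 -> hit
1 -> hit
8 -> hit
9 -> miss, evict 1, frames [8, 3, 9]
3 -> hit
8 -> hit
3 -> hit
9 -> hit
3 -> hit
1 -> miss, evict 8, frames [3, 9, 1]
3 -> hit
1 -> hit
3 -> hit
Page faults: 8.

8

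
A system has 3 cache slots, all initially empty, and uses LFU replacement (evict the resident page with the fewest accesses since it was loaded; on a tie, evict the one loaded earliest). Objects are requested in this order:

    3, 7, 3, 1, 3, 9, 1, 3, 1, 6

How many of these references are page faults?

5

3: fault, frames (3)
7: fault, frames (3 7)
3: hit
1: fault, frames (3 7 1)
3: hit
9: fault, evict 7, frames (3 1 9)
1: hit
3: hit
1: hit
6: fault, evict 9, frames (3 1 6)
Page faults: 5.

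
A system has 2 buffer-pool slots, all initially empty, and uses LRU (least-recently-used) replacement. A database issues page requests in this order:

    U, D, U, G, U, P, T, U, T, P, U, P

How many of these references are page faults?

8

U → miss, frames {U}
D → miss, frames {U,D}
U → hit
G → miss, evict D, frames {U,G}
U → hit
P → miss, evict G, frames {U,P}
T → miss, evict U, frames {P,T}
U → miss, evict P, frames {T,U}
T → hit
P → miss, evict U, frames {T,P}
U → miss, evict T, frames {P,U}
P → hit
Page faults: 8.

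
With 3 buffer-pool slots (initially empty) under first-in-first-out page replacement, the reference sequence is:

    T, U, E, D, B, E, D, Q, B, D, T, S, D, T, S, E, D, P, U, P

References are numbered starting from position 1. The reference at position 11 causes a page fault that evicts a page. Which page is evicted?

pos 1: T: fault, frames {T}
pos 2: U: fault, frames {T,U}
pos 3: E: fault, frames {T,U,E}
pos 4: D: fault, evict T, frames {U,E,D}
pos 5: B: fault, evict U, frames {E,D,B}
pos 6: E: hit
pos 7: D: hit
pos 8: Q: fault, evict E, frames {D,B,Q}
pos 9: B: hit
pos 10: D: hit
pos 11: T: fault, evict D, frames {B,Q,T}
At position 11, page D is evicted.

D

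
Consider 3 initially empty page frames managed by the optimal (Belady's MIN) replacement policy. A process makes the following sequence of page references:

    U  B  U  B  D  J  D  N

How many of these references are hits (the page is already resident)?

3

U → miss, frames [U]
B → miss, frames [U, B]
U → hit
B → hit
D → miss, frames [U, B, D]
J → miss, evict B, frames [U, D, J]
D → hit
N → miss, evict J, frames [U, D, N]
Hits: 3.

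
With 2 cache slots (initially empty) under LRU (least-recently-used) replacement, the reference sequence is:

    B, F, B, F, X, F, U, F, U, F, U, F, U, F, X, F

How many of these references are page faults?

5

B -> miss, frames [B]
F -> miss, frames [B, F]
B -> hit
F -> hit
X -> miss, evict B, frames [F, X]
F -> hit
U -> miss, evict X, frames [F, U]
F -> hit
U -> hit
F -> hit
U -> hit
F -> hit
U -> hit
F -> hit
X -> miss, evict U, frames [F, X]
F -> hit
Page faults: 5.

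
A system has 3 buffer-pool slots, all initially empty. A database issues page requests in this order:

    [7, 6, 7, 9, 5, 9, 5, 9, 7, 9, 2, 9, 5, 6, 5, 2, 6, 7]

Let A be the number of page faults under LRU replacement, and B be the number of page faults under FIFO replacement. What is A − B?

Under LRU: F F . F F . . . . . F . F F . F . F → 9 faults.
Under FIFO: F F . F F . . . F . F F F F . F . F → 11 faults.
A − B = 9 − 11 = -2.

-2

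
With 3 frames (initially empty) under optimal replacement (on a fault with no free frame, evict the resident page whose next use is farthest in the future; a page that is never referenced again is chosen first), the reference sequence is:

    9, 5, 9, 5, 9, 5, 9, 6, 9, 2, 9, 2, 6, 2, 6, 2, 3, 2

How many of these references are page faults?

5

9 -> miss, frames [9]
5 -> miss, frames [9, 5]
9 -> hit
5 -> hit
9 -> hit
5 -> hit
9 -> hit
6 -> miss, frames [9, 5, 6]
9 -> hit
2 -> miss, evict 5, frames [9, 6, 2]
9 -> hit
2 -> hit
6 -> hit
2 -> hit
6 -> hit
2 -> hit
3 -> miss, evict 6, frames [9, 2, 3]
2 -> hit
Page faults: 5.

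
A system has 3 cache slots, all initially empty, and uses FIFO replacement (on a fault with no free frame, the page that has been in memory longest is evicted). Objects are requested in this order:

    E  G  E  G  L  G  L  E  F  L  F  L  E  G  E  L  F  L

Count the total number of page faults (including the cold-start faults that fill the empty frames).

E -> fault, frames (E)
G -> fault, frames (E G)
E -> hit
G -> hit
L -> fault, frames (E G L)
G -> hit
L -> hit
E -> hit
F -> fault, evict E, frames (G L F)
L -> hit
F -> hit
L -> hit
E -> fault, evict G, frames (L F E)
G -> fault, evict L, frames (F E G)
E -> hit
L -> fault, evict F, frames (E G L)
F -> fault, evict E, frames (G L F)
L -> hit
Page faults: 8.

8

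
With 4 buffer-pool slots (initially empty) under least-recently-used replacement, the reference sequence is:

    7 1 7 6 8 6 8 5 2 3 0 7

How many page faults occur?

7 → fault, frames (7)
1 → fault, frames (7 1)
7 → hit
6 → fault, frames (1 7 6)
8 → fault, frames (1 7 6 8)
6 → hit
8 → hit
5 → fault, evict 1, frames (7 6 8 5)
2 → fault, evict 7, frames (6 8 5 2)
3 → fault, evict 6, frames (8 5 2 3)
0 → fault, evict 8, frames (5 2 3 0)
7 → fault, evict 5, frames (2 3 0 7)
Page faults: 9.

9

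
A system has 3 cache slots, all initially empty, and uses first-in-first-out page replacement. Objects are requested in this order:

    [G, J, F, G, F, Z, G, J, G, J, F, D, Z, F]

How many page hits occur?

5

G -> miss, frames (G)
J -> miss, frames (G J)
F -> miss, frames (G J F)
G -> hit
F -> hit
Z -> miss, evict G, frames (J F Z)
G -> miss, evict J, frames (F Z G)
J -> miss, evict F, frames (Z G J)
G -> hit
J -> hit
F -> miss, evict Z, frames (G J F)
D -> miss, evict G, frames (J F D)
Z -> miss, evict J, frames (F D Z)
F -> hit
Hits: 5.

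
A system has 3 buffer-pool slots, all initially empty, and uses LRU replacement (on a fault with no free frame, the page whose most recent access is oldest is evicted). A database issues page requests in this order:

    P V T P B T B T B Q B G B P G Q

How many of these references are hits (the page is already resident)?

8

P → miss, frames (P)
V → miss, frames (P V)
T → miss, frames (P V T)
P → hit
B → miss, evict V, frames (T P B)
T → hit
B → hit
T → hit
B → hit
Q → miss, evict P, frames (T B Q)
B → hit
G → miss, evict T, frames (Q B G)
B → hit
P → miss, evict Q, frames (G B P)
G → hit
Q → miss, evict B, frames (P G Q)
Hits: 8.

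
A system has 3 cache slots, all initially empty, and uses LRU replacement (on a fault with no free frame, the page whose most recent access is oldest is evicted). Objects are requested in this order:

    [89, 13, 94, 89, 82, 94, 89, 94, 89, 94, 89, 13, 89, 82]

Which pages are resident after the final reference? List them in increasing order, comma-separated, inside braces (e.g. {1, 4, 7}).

{13, 82, 89}

89: miss, frames {89}
13: miss, frames {89,13}
94: miss, frames {89,13,94}
89: hit
82: miss, evict 13, frames {94,89,82}
94: hit
89: hit
94: hit
89: hit
94: hit
89: hit
13: miss, evict 82, frames {94,89,13}
89: hit
82: miss, evict 94, frames {13,89,82}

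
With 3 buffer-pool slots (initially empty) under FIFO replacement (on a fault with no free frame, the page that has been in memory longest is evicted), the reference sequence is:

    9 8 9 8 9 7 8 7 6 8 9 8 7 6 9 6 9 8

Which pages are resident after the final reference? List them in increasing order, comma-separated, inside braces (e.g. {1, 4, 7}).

9 -> fault, frames (9)
8 -> fault, frames (9 8)
9 -> hit
8 -> hit
9 -> hit
7 -> fault, frames (9 8 7)
8 -> hit
7 -> hit
6 -> fault, evict 9, frames (8 7 6)
8 -> hit
9 -> fault, evict 8, frames (7 6 9)
8 -> fault, evict 7, frames (6 9 8)
7 -> fault, evict 6, frames (9 8 7)
6 -> fault, evict 9, frames (8 7 6)
9 -> fault, evict 8, frames (7 6 9)
6 -> hit
9 -> hit
8 -> fault, evict 7, frames (6 9 8)

{6, 8, 9}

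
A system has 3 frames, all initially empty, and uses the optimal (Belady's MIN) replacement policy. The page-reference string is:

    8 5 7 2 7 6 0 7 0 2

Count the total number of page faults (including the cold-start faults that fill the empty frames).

8 → miss, frames {8}
5 → miss, frames {8,5}
7 → miss, frames {8,5,7}
2 → miss, evict 5, frames {8,7,2}
7 → hit
6 → miss, evict 8, frames {7,2,6}
0 → miss, evict 6, frames {7,2,0}
7 → hit
0 → hit
2 → hit
Page faults: 6.

6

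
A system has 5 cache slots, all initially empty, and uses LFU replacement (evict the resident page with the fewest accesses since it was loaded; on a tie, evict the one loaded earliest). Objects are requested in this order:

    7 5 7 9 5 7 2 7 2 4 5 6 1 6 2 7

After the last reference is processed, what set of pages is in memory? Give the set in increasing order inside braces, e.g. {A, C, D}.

{1, 2, 5, 6, 7}

7 → miss, frames [7]
5 → miss, frames [7, 5]
7 → hit
9 → miss, frames [7, 5, 9]
5 → hit
7 → hit
2 → miss, frames [7, 5, 9, 2]
7 → hit
2 → hit
4 → miss, frames [7, 5, 9, 2, 4]
5 → hit
6 → miss, evict 9, frames [7, 5, 2, 4, 6]
1 → miss, evict 4, frames [7, 5, 2, 6, 1]
6 → hit
2 → hit
7 → hit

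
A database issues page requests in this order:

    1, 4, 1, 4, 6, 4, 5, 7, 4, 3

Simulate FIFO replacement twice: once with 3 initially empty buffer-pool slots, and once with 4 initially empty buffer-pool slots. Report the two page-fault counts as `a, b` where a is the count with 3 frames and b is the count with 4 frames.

7, 6

3 frames: F F . . F . F F F F → 7 faults.
4 frames: F F . . F . F F . F → 6 faults.
6 < 7: adding a frame reduced faults, as is typical.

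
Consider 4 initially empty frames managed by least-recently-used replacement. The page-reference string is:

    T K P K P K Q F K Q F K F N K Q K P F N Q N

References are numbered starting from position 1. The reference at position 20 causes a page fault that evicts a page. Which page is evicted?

pos 1: T -> miss, frames {T}
pos 2: K -> miss, frames {T,K}
pos 3: P -> miss, frames {T,K,P}
pos 4: K -> hit
pos 5: P -> hit
pos 6: K -> hit
pos 7: Q -> miss, frames {T,P,K,Q}
pos 8: F -> miss, evict T, frames {P,K,Q,F}
pos 9: K -> hit
pos 10: Q -> hit
pos 11: F -> hit
pos 12: K -> hit
pos 13: F -> hit
pos 14: N -> miss, evict P, frames {Q,K,F,N}
pos 15: K -> hit
pos 16: Q -> hit
pos 17: K -> hit
pos 18: P -> miss, evict F, frames {N,Q,K,P}
pos 19: F -> miss, evict N, frames {Q,K,P,F}
pos 20: N -> miss, evict Q, frames {K,P,F,N}
At position 20, page Q is evicted.

Q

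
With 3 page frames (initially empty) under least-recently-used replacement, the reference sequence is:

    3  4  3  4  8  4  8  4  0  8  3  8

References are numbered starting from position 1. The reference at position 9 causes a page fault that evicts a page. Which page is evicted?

pos 1: 3 → miss, frames (3)
pos 2: 4 → miss, frames (3 4)
pos 3: 3 → hit
pos 4: 4 → hit
pos 5: 8 → miss, frames (3 4 8)
pos 6: 4 → hit
pos 7: 8 → hit
pos 8: 4 → hit
pos 9: 0 → miss, evict 3, frames (8 4 0)
At position 9, page 3 is evicted.

3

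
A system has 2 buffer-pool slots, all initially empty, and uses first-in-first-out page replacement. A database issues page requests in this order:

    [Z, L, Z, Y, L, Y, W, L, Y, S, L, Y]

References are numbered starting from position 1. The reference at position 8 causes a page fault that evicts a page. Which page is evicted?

Y

pos 1: Z -> fault, frames {Z}
pos 2: L -> fault, frames {Z,L}
pos 3: Z -> hit
pos 4: Y -> fault, evict Z, frames {L,Y}
pos 5: L -> hit
pos 6: Y -> hit
pos 7: W -> fault, evict L, frames {Y,W}
pos 8: L -> fault, evict Y, frames {W,L}
At position 8, page Y is evicted.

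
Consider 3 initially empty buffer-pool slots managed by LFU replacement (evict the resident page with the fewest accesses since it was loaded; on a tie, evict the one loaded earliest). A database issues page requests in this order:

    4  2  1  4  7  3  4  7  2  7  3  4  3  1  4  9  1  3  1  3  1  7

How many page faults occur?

14

4 → fault, frames (4)
2 → fault, frames (4 2)
1 → fault, frames (4 2 1)
4 → hit
7 → fault, evict 2, frames (4 1 7)
3 → fault, evict 1, frames (4 7 3)
4 → hit
7 → hit
2 → fault, evict 3, frames (4 7 2)
7 → hit
3 → fault, evict 2, frames (4 7 3)
4 → hit
3 → hit
1 → fault, evict 3, frames (4 7 1)
4 → hit
9 → fault, evict 1, frames (4 7 9)
1 → fault, evict 9, frames (4 7 1)
3 → fault, evict 1, frames (4 7 3)
1 → fault, evict 3, frames (4 7 1)
3 → fault, evict 1, frames (4 7 3)
1 → fault, evict 3, frames (4 7 1)
7 → hit
Page faults: 14.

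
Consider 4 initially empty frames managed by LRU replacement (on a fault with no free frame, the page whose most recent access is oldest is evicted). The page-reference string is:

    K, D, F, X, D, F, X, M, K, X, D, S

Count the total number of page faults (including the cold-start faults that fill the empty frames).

K -> miss, frames [K]
D -> miss, frames [K, D]
F -> miss, frames [K, D, F]
X -> miss, frames [K, D, F, X]
D -> hit
F -> hit
X -> hit
M -> miss, evict K, frames [D, F, X, M]
K -> miss, evict D, frames [F, X, M, K]
X -> hit
D -> miss, evict F, frames [M, K, X, D]
S -> miss, evict M, frames [K, X, D, S]
Page faults: 8.

8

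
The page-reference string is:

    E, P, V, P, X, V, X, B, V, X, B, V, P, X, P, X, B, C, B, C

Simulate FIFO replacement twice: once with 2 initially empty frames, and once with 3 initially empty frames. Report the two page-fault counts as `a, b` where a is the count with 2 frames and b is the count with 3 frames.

13, 7

2 frames: F F F . F . . F F F F F F F . . F F . . → 13 faults.
3 frames: F F F . F . . F . . . . F . . . . F . . → 7 faults.
7 < 13: adding a frame reduced faults, as is typical.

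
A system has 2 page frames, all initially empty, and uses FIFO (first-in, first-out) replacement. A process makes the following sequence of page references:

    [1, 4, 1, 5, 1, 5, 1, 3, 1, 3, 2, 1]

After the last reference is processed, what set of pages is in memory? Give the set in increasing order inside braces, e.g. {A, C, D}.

1: fault, frames {1}
4: fault, frames {1,4}
1: hit
5: fault, evict 1, frames {4,5}
1: fault, evict 4, frames {5,1}
5: hit
1: hit
3: fault, evict 5, frames {1,3}
1: hit
3: hit
2: fault, evict 1, frames {3,2}
1: fault, evict 3, frames {2,1}

{1, 2}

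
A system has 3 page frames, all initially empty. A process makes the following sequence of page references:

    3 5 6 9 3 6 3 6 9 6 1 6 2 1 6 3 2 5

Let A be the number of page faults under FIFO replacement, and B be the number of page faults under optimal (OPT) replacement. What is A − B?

Under FIFO: F F F F F . . . . . F F F . . F . F → 10 faults.
Under OPT: F F F F . . . . . . F . F . . F . F → 8 faults.
A − B = 10 − 8 = 2.

2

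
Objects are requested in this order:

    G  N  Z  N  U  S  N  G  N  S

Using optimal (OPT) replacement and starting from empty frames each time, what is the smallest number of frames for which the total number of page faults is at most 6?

3

f=1: 10 faults
f=2: 7 faults
f=3: 5 faults
f=4: 5 faults
f=5: 5 faults
Smallest f with faults ≤ 6 is 3.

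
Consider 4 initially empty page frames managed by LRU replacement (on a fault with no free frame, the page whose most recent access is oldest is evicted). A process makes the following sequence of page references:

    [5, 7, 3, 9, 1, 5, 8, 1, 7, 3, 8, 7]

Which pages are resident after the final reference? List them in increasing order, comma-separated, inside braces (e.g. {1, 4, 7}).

{1, 3, 7, 8}

5: fault, frames [5]
7: fault, frames [5, 7]
3: fault, frames [5, 7, 3]
9: fault, frames [5, 7, 3, 9]
1: fault, evict 5, frames [7, 3, 9, 1]
5: fault, evict 7, frames [3, 9, 1, 5]
8: fault, evict 3, frames [9, 1, 5, 8]
1: hit
7: fault, evict 9, frames [5, 8, 1, 7]
3: fault, evict 5, frames [8, 1, 7, 3]
8: hit
7: hit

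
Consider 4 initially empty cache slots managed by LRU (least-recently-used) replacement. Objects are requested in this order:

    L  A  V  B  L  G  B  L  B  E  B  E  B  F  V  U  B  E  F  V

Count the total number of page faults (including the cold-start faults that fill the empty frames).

L -> miss, frames {L}
A -> miss, frames {L,A}
V -> miss, frames {L,A,V}
B -> miss, frames {L,A,V,B}
L -> hit
G -> miss, evict A, frames {V,B,L,G}
B -> hit
L -> hit
B -> hit
E -> miss, evict V, frames {G,L,B,E}
B -> hit
E -> hit
B -> hit
F -> miss, evict G, frames {L,E,B,F}
V -> miss, evict L, frames {E,B,F,V}
U -> miss, evict E, frames {B,F,V,U}
B -> hit
E -> miss, evict F, frames {V,U,B,E}
F -> miss, evict V, frames {U,B,E,F}
V -> miss, evict U, frames {B,E,F,V}
Page faults: 12.

12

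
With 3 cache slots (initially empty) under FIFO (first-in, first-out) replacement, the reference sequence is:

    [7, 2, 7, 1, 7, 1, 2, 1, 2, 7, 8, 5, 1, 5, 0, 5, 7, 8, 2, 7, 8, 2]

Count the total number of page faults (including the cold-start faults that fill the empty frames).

9

7: fault, frames (7)
2: fault, frames (7 2)
7: hit
1: fault, frames (7 2 1)
7: hit
1: hit
2: hit
1: hit
2: hit
7: hit
8: fault, evict 7, frames (2 1 8)
5: fault, evict 2, frames (1 8 5)
1: hit
5: hit
0: fault, evict 1, frames (8 5 0)
5: hit
7: fault, evict 8, frames (5 0 7)
8: fault, evict 5, frames (0 7 8)
2: fault, evict 0, frames (7 8 2)
7: hit
8: hit
2: hit
Page faults: 9.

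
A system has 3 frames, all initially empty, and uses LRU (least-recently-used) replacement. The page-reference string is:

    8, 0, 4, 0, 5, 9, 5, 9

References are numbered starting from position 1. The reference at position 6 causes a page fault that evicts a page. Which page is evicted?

4

pos 1: 8: fault, frames [8]
pos 2: 0: fault, frames [8, 0]
pos 3: 4: fault, frames [8, 0, 4]
pos 4: 0: hit
pos 5: 5: fault, evict 8, frames [4, 0, 5]
pos 6: 9: fault, evict 4, frames [0, 5, 9]
At position 6, page 4 is evicted.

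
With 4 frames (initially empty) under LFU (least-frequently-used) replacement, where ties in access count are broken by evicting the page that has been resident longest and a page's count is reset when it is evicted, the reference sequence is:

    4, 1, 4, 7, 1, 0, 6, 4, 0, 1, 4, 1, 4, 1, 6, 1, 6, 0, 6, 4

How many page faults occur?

5

4 -> fault, frames (4)
1 -> fault, frames (4 1)
4 -> hit
7 -> fault, frames (4 1 7)
1 -> hit
0 -> fault, frames (4 1 7 0)
6 -> fault, evict 7, frames (4 1 0 6)
4 -> hit
0 -> hit
1 -> hit
4 -> hit
1 -> hit
4 -> hit
1 -> hit
6 -> hit
1 -> hit
6 -> hit
0 -> hit
6 -> hit
4 -> hit
Page faults: 5.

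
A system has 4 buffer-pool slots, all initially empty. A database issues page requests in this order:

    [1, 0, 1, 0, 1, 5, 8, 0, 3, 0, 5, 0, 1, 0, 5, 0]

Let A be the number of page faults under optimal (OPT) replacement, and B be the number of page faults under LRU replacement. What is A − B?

Under OPT: F F . . . F F . F . . . . . . . → 5 faults.
Under LRU: F F . . . F F . F . . . F . . . → 6 faults.
A − B = 5 − 6 = -1.

-1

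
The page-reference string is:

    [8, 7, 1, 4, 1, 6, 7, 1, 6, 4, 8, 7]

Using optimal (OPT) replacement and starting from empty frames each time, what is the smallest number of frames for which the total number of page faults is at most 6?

4

f=1: 12 faults
f=2: 9 faults
f=3: 7 faults
f=4: 6 faults
f=5: 5 faults
Smallest f with faults ≤ 6 is 4.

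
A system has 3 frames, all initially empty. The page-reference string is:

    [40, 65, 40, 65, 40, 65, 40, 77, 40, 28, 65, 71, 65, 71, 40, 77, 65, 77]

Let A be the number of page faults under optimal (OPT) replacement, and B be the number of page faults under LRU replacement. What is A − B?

Under OPT: F F . . . . . F . F . F . . . F . . → 6 faults.
Under LRU: F F . . . . . F . F F F . . F F F . → 9 faults.
A − B = 6 − 9 = -3.

-3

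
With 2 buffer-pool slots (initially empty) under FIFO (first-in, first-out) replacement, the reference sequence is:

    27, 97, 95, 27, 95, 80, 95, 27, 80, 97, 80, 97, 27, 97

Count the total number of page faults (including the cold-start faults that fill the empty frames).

10

27: fault, frames {27}
97: fault, frames {27,97}
95: fault, evict 27, frames {97,95}
27: fault, evict 97, frames {95,27}
95: hit
80: fault, evict 95, frames {27,80}
95: fault, evict 27, frames {80,95}
27: fault, evict 80, frames {95,27}
80: fault, evict 95, frames {27,80}
97: fault, evict 27, frames {80,97}
80: hit
97: hit
27: fault, evict 80, frames {97,27}
97: hit
Page faults: 10.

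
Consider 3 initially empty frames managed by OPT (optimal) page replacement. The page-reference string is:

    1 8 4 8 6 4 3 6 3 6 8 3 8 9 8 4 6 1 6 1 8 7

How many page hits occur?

1: miss, frames {1}
8: miss, frames {1,8}
4: miss, frames {1,8,4}
8: hit
6: miss, evict 1, frames {8,4,6}
4: hit
3: miss, evict 4, frames {8,6,3}
6: hit
3: hit
6: hit
8: hit
3: hit
8: hit
9: miss, evict 3, frames {8,6,9}
8: hit
4: miss, evict 9, frames {8,6,4}
6: hit
1: miss, evict 4, frames {8,6,1}
6: hit
1: hit
8: hit
7: miss, evict 1, frames {8,6,7}
Hits: 13.

13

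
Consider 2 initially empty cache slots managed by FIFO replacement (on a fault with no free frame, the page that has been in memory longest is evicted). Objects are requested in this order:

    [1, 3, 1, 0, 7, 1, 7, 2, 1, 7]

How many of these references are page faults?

7

1: fault, frames {1}
3: fault, frames {1,3}
1: hit
0: fault, evict 1, frames {3,0}
7: fault, evict 3, frames {0,7}
1: fault, evict 0, frames {7,1}
7: hit
2: fault, evict 7, frames {1,2}
1: hit
7: fault, evict 1, frames {2,7}
Page faults: 7.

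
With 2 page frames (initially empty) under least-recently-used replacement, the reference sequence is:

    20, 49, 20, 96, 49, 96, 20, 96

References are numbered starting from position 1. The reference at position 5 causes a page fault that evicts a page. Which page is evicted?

20

pos 1: 20 -> fault, frames [20]
pos 2: 49 -> fault, frames [20, 49]
pos 3: 20 -> hit
pos 4: 96 -> fault, evict 49, frames [20, 96]
pos 5: 49 -> fault, evict 20, frames [96, 49]
At position 5, page 20 is evicted.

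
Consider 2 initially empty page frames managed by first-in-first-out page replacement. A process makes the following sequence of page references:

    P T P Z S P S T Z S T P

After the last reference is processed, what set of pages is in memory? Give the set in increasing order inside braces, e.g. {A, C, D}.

{P, T}

P: fault, frames [P]
T: fault, frames [P, T]
P: hit
Z: fault, evict P, frames [T, Z]
S: fault, evict T, frames [Z, S]
P: fault, evict Z, frames [S, P]
S: hit
T: fault, evict S, frames [P, T]
Z: fault, evict P, frames [T, Z]
S: fault, evict T, frames [Z, S]
T: fault, evict Z, frames [S, T]
P: fault, evict S, frames [T, P]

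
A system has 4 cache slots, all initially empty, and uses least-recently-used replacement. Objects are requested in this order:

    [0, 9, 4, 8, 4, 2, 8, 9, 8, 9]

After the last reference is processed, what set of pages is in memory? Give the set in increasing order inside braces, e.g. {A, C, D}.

{2, 4, 8, 9}

0 → fault, frames (0)
9 → fault, frames (0 9)
4 → fault, frames (0 9 4)
8 → fault, frames (0 9 4 8)
4 → hit
2 → fault, evict 0, frames (9 8 4 2)
8 → hit
9 → hit
8 → hit
9 → hit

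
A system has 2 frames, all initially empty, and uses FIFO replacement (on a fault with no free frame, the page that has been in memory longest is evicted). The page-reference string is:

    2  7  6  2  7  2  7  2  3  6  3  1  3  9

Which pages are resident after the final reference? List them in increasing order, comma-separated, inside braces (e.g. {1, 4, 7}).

2 -> miss, frames (2)
7 -> miss, frames (2 7)
6 -> miss, evict 2, frames (7 6)
2 -> miss, evict 7, frames (6 2)
7 -> miss, evict 6, frames (2 7)
2 -> hit
7 -> hit
2 -> hit
3 -> miss, evict 2, frames (7 3)
6 -> miss, evict 7, frames (3 6)
3 -> hit
1 -> miss, evict 3, frames (6 1)
3 -> miss, evict 6, frames (1 3)
9 -> miss, evict 1, frames (3 9)

{3, 9}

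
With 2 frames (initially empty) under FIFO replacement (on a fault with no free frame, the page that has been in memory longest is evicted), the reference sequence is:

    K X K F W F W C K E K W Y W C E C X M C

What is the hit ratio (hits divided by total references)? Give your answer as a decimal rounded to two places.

K: miss, frames {K}
X: miss, frames {K,X}
K: hit
F: miss, evict K, frames {X,F}
W: miss, evict X, frames {F,W}
F: hit
W: hit
C: miss, evict F, frames {W,C}
K: miss, evict W, frames {C,K}
E: miss, evict C, frames {K,E}
K: hit
W: miss, evict K, frames {E,W}
Y: miss, evict E, frames {W,Y}
W: hit
C: miss, evict W, frames {Y,C}
E: miss, evict Y, frames {C,E}
C: hit
X: miss, evict C, frames {E,X}
M: miss, evict E, frames {X,M}
C: miss, evict X, frames {M,C}
Hits: 6 of 20 references → 6/20 = 0.3000.

0.30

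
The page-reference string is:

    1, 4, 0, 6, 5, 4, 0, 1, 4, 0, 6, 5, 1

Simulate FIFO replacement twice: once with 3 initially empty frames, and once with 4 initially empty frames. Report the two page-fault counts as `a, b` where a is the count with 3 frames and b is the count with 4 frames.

10, 11

3 frames: F F F F F F F F . . F F . → 10 faults.
4 frames: F F F F F . . F F F F F F → 11 faults.
11 > 10: adding a frame increased faults — Belady's anomaly.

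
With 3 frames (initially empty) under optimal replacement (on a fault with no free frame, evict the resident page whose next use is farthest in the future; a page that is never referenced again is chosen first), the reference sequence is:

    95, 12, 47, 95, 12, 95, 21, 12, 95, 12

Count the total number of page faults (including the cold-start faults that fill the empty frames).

95 → miss, frames (95)
12 → miss, frames (95 12)
47 → miss, frames (95 12 47)
95 → hit
12 → hit
95 → hit
21 → miss, evict 47, frames (95 12 21)
12 → hit
95 → hit
12 → hit
Page faults: 4.

4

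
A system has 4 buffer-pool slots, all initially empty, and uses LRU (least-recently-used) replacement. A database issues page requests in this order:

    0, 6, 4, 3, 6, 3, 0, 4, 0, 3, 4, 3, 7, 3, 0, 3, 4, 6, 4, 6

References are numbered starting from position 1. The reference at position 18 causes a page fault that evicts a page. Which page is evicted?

7

pos 1: 0 → miss, frames [0]
pos 2: 6 → miss, frames [0, 6]
pos 3: 4 → miss, frames [0, 6, 4]
pos 4: 3 → miss, frames [0, 6, 4, 3]
pos 5: 6 → hit
pos 6: 3 → hit
pos 7: 0 → hit
pos 8: 4 → hit
pos 9: 0 → hit
pos 10: 3 → hit
pos 11: 4 → hit
pos 12: 3 → hit
pos 13: 7 → miss, evict 6, frames [0, 4, 3, 7]
pos 14: 3 → hit
pos 15: 0 → hit
pos 16: 3 → hit
pos 17: 4 → hit
pos 18: 6 → miss, evict 7, frames [0, 3, 4, 6]
At position 18, page 7 is evicted.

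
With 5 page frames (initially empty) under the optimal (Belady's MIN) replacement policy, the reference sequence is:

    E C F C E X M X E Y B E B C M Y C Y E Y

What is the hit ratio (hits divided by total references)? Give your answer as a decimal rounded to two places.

E -> miss, frames [E]
C -> miss, frames [E, C]
F -> miss, frames [E, C, F]
C -> hit
E -> hit
X -> miss, frames [E, C, F, X]
M -> miss, frames [E, C, F, X, M]
X -> hit
E -> hit
Y -> miss, evict X, frames [E, C, F, M, Y]
B -> miss, evict F, frames [E, C, M, Y, B]
E -> hit
B -> hit
C -> hit
M -> hit
Y -> hit
C -> hit
Y -> hit
E -> hit
Y -> hit
Hits: 13 of 20 references → 13/20 = 0.6500.

0.65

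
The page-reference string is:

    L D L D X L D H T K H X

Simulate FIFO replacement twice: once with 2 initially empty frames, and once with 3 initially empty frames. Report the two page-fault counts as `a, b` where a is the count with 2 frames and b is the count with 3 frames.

10, 7

2 frames: F F . . F F F F F F F F → 10 faults.
3 frames: F F . . F . . F F F . F → 7 faults.
7 < 10: adding a frame reduced faults, as is typical.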